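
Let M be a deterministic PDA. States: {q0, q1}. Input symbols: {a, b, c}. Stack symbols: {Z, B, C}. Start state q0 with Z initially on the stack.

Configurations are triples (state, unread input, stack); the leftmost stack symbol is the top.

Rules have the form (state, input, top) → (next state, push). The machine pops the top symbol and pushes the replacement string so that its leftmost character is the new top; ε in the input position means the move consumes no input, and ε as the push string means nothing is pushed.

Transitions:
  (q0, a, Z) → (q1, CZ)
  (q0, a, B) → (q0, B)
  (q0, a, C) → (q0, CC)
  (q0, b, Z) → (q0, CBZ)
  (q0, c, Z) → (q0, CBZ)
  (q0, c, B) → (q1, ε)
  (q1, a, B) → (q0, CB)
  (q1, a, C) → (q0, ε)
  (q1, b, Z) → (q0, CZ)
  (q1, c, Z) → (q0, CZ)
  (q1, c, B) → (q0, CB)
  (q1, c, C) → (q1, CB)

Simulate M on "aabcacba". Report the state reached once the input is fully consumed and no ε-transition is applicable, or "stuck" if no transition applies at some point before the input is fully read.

(q0, aabcacba, Z) ⊢ (q1, abcacba, CZ) ⊢ (q0, bcacba, Z) ⊢ (q0, cacba, CBZ)
No transition for (q0, c, top C); M blocks with input cacba remaining.

stuck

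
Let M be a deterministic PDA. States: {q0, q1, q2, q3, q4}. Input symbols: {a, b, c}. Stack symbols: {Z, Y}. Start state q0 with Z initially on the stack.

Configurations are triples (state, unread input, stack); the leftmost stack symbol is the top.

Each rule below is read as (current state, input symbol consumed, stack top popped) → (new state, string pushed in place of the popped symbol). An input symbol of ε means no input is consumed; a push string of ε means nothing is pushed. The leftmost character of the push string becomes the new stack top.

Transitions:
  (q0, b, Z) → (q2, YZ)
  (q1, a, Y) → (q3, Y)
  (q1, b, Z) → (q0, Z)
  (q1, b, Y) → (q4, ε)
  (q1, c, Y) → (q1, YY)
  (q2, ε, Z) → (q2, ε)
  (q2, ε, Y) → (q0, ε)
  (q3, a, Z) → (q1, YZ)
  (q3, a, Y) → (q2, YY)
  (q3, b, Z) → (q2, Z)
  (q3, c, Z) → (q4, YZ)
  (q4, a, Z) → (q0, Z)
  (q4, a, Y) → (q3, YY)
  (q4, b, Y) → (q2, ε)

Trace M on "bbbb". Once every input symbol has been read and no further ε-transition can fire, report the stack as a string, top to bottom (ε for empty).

(q0, bbbb, Z)
  read b, top Z: go to q2, push YZ → (q2, bbb, YZ)
  ε-move, top Y: go to q0, push ε → (q0, bbb, Z)
  read b, top Z: go to q2, push YZ → (q2, bb, YZ)
  ε-move, top Y: go to q0, push ε → (q0, bb, Z)
  read b, top Z: go to q2, push YZ → (q2, b, YZ)
  ε-move, top Y: go to q0, push ε → (q0, b, Z)
  read b, top Z: go to q2, push YZ → (q2, ε, YZ)
  ε-move, top Y: go to q0, push ε → (q0, ε, Z)
All input consumed in state q0 with stack Z.

Z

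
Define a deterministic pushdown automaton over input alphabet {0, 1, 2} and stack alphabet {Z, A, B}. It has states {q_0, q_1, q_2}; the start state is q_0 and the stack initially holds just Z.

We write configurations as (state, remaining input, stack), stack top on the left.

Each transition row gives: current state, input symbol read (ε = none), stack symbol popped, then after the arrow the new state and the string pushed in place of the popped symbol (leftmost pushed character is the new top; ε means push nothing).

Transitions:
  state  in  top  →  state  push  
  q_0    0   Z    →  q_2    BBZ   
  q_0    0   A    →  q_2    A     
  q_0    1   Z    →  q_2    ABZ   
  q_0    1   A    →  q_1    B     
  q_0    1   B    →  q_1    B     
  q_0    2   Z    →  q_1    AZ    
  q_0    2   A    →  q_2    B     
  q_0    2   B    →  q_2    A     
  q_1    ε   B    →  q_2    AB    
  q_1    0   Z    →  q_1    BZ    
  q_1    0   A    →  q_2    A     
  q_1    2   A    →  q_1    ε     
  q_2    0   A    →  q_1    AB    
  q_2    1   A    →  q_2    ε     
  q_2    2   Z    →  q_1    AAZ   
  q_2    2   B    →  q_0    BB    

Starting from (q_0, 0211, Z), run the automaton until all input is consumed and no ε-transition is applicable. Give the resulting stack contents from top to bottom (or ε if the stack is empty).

(q_0, 0211, Z) ⊢ (q_2, 211, BBZ) ⊢ (q_0, 11, BBBZ) ⊢ (q_1, 1, BBBZ) ⊢ (q_2, 1, ABBBZ) ⊢ (q_2, ε, BBBZ)
All input consumed in state q_2 with stack BBBZ.

BBBZ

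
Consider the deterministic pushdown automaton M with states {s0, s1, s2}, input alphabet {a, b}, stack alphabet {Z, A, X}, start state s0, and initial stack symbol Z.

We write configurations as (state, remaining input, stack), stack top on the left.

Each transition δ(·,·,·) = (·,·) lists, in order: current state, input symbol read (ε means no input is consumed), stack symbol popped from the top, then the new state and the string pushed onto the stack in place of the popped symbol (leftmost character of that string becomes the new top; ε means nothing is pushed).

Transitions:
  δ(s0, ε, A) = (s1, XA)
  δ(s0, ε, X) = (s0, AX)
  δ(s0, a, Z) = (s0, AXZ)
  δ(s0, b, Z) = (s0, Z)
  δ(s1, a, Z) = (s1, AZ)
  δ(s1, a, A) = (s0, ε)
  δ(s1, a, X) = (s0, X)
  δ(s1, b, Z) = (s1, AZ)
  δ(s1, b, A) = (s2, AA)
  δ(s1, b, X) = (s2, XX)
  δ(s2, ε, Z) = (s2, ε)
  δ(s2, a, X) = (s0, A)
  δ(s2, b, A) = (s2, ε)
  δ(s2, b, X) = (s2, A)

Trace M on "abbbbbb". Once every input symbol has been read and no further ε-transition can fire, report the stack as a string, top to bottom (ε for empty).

(s0, abbbbbb, Z)
  read a, top Z: go to s0, push AXZ → (s0, bbbbbb, AXZ)
  ε-move, top A: go to s1, push XA → (s1, bbbbbb, XAXZ)
  read b, top X: go to s2, push XX → (s2, bbbbb, XXAXZ)
  read b, top X: go to s2, push A → (s2, bbbb, AXAXZ)
  read b, top A: go to s2, push ε → (s2, bbb, XAXZ)
  read b, top X: go to s2, push A → (s2, bb, AAXZ)
  read b, top A: go to s2, push ε → (s2, b, AXZ)
  read b, top A: go to s2, push ε → (s2, ε, XZ)
All input consumed in state s2 with stack XZ.

XZ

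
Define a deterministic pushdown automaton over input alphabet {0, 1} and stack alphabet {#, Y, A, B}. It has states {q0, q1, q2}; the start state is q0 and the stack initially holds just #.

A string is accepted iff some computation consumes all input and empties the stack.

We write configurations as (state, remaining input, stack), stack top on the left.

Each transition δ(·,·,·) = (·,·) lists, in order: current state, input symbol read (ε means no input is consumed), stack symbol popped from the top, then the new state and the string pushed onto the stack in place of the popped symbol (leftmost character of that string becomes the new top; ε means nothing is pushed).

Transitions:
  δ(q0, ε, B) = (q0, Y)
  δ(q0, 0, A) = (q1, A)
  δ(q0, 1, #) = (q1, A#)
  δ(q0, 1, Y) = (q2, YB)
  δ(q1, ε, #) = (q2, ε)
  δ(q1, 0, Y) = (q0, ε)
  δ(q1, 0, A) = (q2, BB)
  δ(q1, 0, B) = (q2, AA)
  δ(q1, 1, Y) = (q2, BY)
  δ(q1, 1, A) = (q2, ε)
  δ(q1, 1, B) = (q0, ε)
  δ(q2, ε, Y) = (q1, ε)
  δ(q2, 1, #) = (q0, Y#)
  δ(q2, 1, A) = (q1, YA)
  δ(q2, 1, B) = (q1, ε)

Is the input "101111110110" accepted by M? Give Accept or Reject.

Reject

(q0, 101111110110, #)
  read 1, top #: go to q1, push A# → (q1, 01111110110, A#)
  read 0, top A: go to q2, push BB → (q2, 1111110110, BB#)
  read 1, top B: go to q1, push ε → (q1, 111110110, B#)
  read 1, top B: go to q0, push ε → (q0, 11110110, #)
  read 1, top #: go to q1, push A# → (q1, 1110110, A#)
  read 1, top A: go to q2, push ε → (q2, 110110, #)
  read 1, top #: go to q0, push Y# → (q0, 10110, Y#)
  read 1, top Y: go to q2, push YB → (q2, 0110, YB#)
  ε-move, top Y: go to q1, push ε → (q1, 0110, B#)
  read 0, top B: go to q2, push AA → (q2, 110, AA#)
  read 1, top A: go to q1, push YA → (q1, 10, YAA#)
  read 1, top Y: go to q2, push BY → (q2, 0, BYAA#)
No transition applies at (q2, 0, BYAA#); input not fully consumed.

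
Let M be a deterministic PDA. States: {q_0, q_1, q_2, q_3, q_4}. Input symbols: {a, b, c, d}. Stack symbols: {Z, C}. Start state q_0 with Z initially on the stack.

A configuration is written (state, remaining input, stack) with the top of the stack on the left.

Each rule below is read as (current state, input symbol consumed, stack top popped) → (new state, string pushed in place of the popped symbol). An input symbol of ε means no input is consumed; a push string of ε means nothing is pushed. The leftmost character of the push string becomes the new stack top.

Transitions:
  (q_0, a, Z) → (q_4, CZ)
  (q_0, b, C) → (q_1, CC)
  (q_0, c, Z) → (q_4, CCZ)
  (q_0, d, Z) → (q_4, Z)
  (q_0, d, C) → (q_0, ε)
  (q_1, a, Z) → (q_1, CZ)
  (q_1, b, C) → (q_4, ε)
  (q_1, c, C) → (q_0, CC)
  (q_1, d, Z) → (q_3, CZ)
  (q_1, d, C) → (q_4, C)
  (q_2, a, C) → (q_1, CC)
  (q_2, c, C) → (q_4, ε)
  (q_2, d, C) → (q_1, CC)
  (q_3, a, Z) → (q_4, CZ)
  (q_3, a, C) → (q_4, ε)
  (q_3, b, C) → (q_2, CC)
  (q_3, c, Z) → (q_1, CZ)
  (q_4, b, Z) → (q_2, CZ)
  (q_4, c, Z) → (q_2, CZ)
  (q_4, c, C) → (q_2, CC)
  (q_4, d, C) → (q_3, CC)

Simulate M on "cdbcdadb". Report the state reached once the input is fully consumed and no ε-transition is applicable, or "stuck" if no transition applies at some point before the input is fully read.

q_2

(q_0, cdbcdadb, Z)
  read c, top Z: go to q_4, push CCZ → (q_4, dbcdadb, CCZ)
  read d, top C: go to q_3, push CC → (q_3, bcdadb, CCCZ)
  read b, top C: go to q_2, push CC → (q_2, cdadb, CCCCZ)
  read c, top C: go to q_4, push ε → (q_4, dadb, CCCZ)
  read d, top C: go to q_3, push CC → (q_3, adb, CCCCZ)
  read a, top C: go to q_4, push ε → (q_4, db, CCCZ)
  read d, top C: go to q_3, push CC → (q_3, b, CCCCZ)
  read b, top C: go to q_2, push CC → (q_2, ε, CCCCCZ)
All input consumed; M is in state q_2.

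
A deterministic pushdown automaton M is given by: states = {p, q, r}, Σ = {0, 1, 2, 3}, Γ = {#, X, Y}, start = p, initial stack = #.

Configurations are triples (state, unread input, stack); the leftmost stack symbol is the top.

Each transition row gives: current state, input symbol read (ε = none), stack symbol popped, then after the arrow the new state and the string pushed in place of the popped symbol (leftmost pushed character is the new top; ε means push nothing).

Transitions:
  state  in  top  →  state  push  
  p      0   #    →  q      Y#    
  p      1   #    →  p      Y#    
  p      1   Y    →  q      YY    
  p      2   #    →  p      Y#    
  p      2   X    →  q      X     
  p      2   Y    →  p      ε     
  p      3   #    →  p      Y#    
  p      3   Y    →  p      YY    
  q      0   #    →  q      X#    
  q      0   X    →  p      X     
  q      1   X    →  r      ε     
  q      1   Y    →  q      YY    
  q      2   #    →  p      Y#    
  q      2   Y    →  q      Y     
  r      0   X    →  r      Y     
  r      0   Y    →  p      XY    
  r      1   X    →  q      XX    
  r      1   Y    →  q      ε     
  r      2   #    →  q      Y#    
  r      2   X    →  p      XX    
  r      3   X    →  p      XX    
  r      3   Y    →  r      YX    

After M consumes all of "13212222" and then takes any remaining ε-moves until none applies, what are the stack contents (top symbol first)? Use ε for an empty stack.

(p, 13212222, #) ⊢ (p, 3212222, Y#) ⊢ (p, 212222, YY#) ⊢ (p, 12222, Y#) ⊢ (q, 2222, YY#) ⊢ (q, 222, YY#) ⊢ (q, 22, YY#) ⊢ (q, 2, YY#) ⊢ (q, ε, YY#)
All input consumed in state q with stack YY#.

YY#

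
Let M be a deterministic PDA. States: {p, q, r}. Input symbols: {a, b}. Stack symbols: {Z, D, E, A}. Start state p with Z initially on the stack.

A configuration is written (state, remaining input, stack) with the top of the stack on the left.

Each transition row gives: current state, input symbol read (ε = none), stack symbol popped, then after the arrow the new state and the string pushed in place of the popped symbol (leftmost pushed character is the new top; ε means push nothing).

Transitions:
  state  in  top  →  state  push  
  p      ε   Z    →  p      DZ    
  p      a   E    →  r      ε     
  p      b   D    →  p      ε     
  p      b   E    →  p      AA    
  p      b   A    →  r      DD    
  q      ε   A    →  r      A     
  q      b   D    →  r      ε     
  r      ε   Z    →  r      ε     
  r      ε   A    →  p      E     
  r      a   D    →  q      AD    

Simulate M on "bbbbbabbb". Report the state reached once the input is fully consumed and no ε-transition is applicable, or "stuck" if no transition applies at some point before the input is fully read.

(p, bbbbbabbb, Z) ⊢ (p, bbbbbabbb, DZ) ⊢ (p, bbbbabbb, Z) ⊢ (p, bbbbabbb, DZ) ⊢ (p, bbbabbb, Z) ⊢ (p, bbbabbb, DZ) ⊢ (p, bbabbb, Z) ⊢ (p, bbabbb, DZ) ⊢ (p, babbb, Z) ⊢ (p, babbb, DZ) ⊢ (p, abbb, Z) ⊢ (p, abbb, DZ)
No transition for (p, a, top D); M blocks with input abbb remaining.

stuck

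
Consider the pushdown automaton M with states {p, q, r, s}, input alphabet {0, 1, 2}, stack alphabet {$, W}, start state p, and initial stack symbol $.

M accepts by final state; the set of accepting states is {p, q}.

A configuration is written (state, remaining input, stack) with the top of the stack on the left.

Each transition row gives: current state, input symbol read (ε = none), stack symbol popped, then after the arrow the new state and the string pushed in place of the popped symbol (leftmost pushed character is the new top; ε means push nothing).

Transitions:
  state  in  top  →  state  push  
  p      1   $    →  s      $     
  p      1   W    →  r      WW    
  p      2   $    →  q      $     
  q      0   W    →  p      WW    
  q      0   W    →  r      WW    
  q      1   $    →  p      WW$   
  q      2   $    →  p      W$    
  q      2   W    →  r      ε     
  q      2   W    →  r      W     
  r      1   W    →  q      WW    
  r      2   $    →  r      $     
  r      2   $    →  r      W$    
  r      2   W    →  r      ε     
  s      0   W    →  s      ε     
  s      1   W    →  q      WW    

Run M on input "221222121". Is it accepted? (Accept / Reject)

One accepting computation: (p, 221222121, $) ⊢ (q, 21222121, $) ⊢ (p, 1222121, W$) ⊢ (r, 222121, WW$) ⊢ (r, 22121, W$) ⊢ (r, 2121, $) ⊢ (r, 121, W$) ⊢ (q, 21, WW$) ⊢ (r, 1, W$) ⊢ (q, ε, WW$)
All input consumed and state q ∈ F.

Accept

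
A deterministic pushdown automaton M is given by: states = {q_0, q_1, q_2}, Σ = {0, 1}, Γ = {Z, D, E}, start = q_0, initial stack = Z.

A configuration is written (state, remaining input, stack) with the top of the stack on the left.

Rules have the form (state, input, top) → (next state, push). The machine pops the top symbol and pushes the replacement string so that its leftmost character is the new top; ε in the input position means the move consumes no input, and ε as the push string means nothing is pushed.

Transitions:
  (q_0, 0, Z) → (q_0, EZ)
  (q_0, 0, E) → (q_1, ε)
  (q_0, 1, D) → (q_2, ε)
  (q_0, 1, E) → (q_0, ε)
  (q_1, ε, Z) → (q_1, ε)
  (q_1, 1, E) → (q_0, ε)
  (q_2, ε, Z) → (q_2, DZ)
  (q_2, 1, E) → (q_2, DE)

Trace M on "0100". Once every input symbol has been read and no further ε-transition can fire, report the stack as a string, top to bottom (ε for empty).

(q_0, 0100, Z)
  read 0, top Z: go to q_0, push EZ → (q_0, 100, EZ)
  read 1, top E: go to q_0, push ε → (q_0, 00, Z)
  read 0, top Z: go to q_0, push EZ → (q_0, 0, EZ)
  read 0, top E: go to q_1, push ε → (q_1, ε, Z)
  ε-move, top Z: go to q_1, push ε → (q_1, ε, ε)
All input consumed in state q_1 with stack ε.

ε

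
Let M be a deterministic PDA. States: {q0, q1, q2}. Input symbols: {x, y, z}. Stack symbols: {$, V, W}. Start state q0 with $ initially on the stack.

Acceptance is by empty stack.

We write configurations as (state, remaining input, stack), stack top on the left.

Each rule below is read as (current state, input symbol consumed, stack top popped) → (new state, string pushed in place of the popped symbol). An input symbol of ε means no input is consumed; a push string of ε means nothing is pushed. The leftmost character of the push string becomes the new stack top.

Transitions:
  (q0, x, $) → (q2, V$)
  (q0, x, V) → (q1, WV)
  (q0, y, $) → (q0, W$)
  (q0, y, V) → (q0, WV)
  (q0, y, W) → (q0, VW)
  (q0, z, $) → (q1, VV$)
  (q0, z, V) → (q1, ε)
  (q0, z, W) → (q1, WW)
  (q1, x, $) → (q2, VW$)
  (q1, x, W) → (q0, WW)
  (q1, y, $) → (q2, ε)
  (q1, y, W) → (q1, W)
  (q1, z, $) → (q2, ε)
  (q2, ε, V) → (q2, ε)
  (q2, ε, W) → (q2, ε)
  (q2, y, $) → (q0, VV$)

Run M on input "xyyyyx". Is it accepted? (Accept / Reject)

(q0, xyyyyx, $)
  read x, top $: go to q2, push V$ → (q2, yyyyx, V$)
  ε-move, top V: go to q2, push ε → (q2, yyyyx, $)
  read y, top $: go to q0, push VV$ → (q0, yyyx, VV$)
  read y, top V: go to q0, push WV → (q0, yyx, WVV$)
  read y, top W: go to q0, push VW → (q0, yx, VWVV$)
  read y, top V: go to q0, push WV → (q0, x, WVWVV$)
No transition applies at (q0, x, WVWVV$); input not fully consumed.

Reject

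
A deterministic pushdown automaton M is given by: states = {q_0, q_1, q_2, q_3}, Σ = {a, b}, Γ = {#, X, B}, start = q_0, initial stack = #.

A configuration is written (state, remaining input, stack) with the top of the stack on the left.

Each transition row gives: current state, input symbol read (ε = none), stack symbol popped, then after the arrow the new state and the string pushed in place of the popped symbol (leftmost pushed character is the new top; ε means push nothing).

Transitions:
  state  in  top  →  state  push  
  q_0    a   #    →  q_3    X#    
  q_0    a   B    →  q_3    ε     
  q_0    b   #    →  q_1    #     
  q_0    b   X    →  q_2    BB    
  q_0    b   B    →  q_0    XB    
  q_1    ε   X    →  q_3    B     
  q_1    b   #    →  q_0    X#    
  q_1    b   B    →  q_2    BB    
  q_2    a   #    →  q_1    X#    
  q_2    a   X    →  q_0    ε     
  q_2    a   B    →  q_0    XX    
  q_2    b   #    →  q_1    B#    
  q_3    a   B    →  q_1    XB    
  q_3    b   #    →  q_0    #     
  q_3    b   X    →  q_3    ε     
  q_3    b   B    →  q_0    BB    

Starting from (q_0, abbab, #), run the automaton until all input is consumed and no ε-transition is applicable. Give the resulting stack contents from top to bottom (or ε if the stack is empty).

(q_0, abbab, #) ⊢ (q_3, bbab, X#) ⊢ (q_3, bab, #) ⊢ (q_0, ab, #) ⊢ (q_3, b, X#) ⊢ (q_3, ε, #)
All input consumed in state q_3 with stack #.

#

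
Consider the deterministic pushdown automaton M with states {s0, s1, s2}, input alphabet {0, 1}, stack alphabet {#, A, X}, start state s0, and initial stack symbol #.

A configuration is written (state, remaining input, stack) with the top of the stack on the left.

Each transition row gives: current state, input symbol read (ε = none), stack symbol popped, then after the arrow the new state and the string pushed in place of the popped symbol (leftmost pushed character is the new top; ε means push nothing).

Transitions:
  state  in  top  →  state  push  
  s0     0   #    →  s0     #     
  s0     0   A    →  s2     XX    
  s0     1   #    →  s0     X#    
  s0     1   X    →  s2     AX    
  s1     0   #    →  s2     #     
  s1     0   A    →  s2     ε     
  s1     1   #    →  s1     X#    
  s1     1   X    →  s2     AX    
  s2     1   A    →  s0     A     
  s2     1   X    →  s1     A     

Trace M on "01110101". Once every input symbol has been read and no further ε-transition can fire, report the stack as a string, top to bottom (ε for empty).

(s0, 01110101, #)
  read 0, top #: go to s0, push # → (s0, 1110101, #)
  read 1, top #: go to s0, push X# → (s0, 110101, X#)
  read 1, top X: go to s2, push AX → (s2, 10101, AX#)
  read 1, top A: go to s0, push A → (s0, 0101, AX#)
  read 0, top A: go to s2, push XX → (s2, 101, XXX#)
  read 1, top X: go to s1, push A → (s1, 01, AXX#)
  read 0, top A: go to s2, push ε → (s2, 1, XX#)
  read 1, top X: go to s1, push A → (s1, ε, AX#)
All input consumed in state s1 with stack AX#.

AX#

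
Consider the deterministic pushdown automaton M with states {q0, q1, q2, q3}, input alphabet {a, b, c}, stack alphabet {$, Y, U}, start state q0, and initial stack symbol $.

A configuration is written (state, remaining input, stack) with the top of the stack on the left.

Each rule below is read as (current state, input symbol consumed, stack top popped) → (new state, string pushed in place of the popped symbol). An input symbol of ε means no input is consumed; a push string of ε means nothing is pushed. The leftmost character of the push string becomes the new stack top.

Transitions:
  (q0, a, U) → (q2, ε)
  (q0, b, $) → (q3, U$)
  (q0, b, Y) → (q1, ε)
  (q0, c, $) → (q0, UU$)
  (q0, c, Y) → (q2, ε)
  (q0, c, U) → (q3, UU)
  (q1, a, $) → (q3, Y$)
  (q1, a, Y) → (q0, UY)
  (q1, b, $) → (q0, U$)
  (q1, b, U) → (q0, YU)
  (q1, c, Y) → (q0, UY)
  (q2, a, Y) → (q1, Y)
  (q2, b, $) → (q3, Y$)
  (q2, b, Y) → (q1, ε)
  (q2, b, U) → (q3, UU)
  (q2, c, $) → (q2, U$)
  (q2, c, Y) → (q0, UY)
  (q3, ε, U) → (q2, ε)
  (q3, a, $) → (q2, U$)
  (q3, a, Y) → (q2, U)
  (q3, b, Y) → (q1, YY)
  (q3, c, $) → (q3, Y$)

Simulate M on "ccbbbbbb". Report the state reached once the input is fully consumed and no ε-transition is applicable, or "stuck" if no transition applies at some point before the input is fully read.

q2

(q0, ccbbbbbb, $) ⊢ (q0, cbbbbbb, UU$) ⊢ (q3, bbbbbb, UUU$) ⊢ (q2, bbbbbb, UU$) ⊢ (q3, bbbbb, UUU$) ⊢ (q2, bbbbb, UU$) ⊢ (q3, bbbb, UUU$) ⊢ (q2, bbbb, UU$) ⊢ (q3, bbb, UUU$) ⊢ (q2, bbb, UU$) ⊢ (q3, bb, UUU$) ⊢ (q2, bb, UU$) ⊢ (q3, b, UUU$) ⊢ (q2, b, UU$) ⊢ (q3, ε, UUU$) ⊢ (q2, ε, UU$)
All input consumed; M is in state q2.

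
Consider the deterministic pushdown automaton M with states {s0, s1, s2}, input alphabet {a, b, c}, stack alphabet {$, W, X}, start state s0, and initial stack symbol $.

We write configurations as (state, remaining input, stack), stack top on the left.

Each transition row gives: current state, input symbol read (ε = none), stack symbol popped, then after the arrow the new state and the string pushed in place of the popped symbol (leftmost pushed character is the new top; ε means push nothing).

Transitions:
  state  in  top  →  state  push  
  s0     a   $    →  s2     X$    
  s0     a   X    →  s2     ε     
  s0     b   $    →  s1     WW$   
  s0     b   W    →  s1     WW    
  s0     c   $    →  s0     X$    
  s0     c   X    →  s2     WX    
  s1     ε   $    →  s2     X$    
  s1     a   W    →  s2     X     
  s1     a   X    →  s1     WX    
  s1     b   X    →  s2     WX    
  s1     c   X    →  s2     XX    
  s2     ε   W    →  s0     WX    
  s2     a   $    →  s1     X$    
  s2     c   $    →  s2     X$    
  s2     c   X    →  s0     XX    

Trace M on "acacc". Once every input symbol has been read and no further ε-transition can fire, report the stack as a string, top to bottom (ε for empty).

(s0, acacc, $) ⊢ (s2, cacc, X$) ⊢ (s0, acc, XX$) ⊢ (s2, cc, X$) ⊢ (s0, c, XX$) ⊢ (s2, ε, WXX$) ⊢ (s0, ε, WXXX$)
All input consumed in state s0 with stack WXXX$.

WXXX$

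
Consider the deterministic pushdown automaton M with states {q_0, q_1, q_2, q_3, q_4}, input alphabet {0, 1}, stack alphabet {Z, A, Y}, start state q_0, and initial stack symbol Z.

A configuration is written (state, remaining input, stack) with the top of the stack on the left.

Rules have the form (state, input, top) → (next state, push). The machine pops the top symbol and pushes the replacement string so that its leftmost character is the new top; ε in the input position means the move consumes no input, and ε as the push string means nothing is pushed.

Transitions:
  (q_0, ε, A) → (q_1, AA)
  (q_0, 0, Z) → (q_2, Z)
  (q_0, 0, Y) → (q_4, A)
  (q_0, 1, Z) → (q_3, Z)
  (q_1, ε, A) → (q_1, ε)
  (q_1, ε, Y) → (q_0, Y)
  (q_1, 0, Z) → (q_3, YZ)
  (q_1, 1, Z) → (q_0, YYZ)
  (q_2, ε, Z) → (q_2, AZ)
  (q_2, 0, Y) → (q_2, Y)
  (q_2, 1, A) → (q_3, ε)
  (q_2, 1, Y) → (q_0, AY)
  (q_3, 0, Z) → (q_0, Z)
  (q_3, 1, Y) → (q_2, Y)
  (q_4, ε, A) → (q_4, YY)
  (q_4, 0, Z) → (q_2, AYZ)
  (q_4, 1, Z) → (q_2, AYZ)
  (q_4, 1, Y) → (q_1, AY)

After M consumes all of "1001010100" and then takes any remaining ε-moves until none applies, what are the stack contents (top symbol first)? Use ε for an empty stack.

AZ

(q_0, 1001010100, Z) ⊢ (q_3, 001010100, Z) ⊢ (q_0, 01010100, Z) ⊢ (q_2, 1010100, Z) ⊢ (q_2, 1010100, AZ) ⊢ (q_3, 010100, Z) ⊢ (q_0, 10100, Z) ⊢ (q_3, 0100, Z) ⊢ (q_0, 100, Z) ⊢ (q_3, 00, Z) ⊢ (q_0, 0, Z) ⊢ (q_2, ε, Z) ⊢ (q_2, ε, AZ)
All input consumed in state q_2 with stack AZ.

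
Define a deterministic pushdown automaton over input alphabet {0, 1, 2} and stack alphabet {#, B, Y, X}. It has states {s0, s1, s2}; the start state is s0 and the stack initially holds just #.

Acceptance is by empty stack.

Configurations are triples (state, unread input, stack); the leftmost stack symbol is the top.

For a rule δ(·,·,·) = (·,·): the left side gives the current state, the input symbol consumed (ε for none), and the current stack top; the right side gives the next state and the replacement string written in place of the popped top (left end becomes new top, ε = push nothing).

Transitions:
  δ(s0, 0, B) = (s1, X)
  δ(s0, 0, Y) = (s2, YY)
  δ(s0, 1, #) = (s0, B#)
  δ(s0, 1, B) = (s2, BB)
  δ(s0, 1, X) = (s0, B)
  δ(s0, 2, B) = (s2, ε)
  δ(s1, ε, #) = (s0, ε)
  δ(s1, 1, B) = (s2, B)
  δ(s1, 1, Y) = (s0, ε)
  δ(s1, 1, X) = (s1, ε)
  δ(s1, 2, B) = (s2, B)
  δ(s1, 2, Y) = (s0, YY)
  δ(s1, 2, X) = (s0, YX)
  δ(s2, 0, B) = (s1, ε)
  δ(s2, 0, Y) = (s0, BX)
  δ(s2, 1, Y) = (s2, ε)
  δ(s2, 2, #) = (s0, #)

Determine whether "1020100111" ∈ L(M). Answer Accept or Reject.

(s0, 1020100111, #) ⊢ (s0, 020100111, B#) ⊢ (s1, 20100111, X#) ⊢ (s0, 0100111, YX#) ⊢ (s2, 100111, YYX#) ⊢ (s2, 00111, YX#) ⊢ (s0, 0111, BXX#) ⊢ (s1, 111, XXX#) ⊢ (s1, 11, XX#) ⊢ (s1, 1, X#) ⊢ (s1, ε, #) ⊢ (s0, ε, ε)
All input consumed and the stack is empty.

Accept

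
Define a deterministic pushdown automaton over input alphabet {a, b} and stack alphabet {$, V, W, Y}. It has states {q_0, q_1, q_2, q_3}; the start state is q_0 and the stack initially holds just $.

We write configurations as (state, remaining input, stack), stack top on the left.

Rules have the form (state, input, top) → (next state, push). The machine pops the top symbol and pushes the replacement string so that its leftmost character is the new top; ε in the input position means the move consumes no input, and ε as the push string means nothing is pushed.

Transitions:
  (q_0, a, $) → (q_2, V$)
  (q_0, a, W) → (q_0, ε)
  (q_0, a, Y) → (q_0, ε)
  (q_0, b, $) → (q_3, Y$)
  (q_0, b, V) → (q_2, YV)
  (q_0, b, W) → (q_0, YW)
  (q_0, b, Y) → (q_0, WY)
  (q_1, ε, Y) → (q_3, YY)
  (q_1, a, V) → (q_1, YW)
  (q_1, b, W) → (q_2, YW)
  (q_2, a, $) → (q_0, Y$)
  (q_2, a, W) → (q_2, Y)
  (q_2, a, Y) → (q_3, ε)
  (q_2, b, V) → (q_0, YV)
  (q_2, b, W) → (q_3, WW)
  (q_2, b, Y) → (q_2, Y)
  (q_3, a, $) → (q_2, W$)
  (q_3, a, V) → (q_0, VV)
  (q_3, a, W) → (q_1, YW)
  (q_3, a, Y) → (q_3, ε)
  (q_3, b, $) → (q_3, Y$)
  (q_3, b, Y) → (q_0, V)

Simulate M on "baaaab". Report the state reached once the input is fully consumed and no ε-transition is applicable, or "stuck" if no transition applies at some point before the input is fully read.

q_3

(q_0, baaaab, $) ⊢ (q_3, aaaab, Y$) ⊢ (q_3, aaab, $) ⊢ (q_2, aab, W$) ⊢ (q_2, ab, Y$) ⊢ (q_3, b, $) ⊢ (q_3, ε, Y$)
All input consumed; M is in state q_3.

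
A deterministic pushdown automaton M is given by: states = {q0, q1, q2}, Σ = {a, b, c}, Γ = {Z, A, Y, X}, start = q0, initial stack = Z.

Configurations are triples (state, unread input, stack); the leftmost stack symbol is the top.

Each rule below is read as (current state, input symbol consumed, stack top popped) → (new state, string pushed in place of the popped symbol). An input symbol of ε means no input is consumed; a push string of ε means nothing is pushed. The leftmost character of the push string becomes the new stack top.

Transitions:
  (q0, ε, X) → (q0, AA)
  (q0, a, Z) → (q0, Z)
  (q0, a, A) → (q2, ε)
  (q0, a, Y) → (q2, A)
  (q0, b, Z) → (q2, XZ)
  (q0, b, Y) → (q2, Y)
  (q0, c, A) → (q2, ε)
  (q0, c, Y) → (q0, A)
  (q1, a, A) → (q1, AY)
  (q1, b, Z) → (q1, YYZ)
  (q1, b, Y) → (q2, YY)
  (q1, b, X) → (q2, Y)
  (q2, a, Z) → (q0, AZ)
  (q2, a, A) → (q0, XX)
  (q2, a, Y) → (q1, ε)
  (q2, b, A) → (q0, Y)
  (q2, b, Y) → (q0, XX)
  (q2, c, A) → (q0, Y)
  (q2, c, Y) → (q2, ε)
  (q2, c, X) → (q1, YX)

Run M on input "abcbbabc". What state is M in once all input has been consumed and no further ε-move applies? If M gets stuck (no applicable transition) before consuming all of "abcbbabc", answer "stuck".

(q0, abcbbabc, Z)
  read a, top Z: go to q0, push Z → (q0, bcbbabc, Z)
  read b, top Z: go to q2, push XZ → (q2, cbbabc, XZ)
  read c, top X: go to q1, push YX → (q1, bbabc, YXZ)
  read b, top Y: go to q2, push YY → (q2, babc, YYXZ)
  read b, top Y: go to q0, push XX → (q0, abc, XXYXZ)
  ε-move, top X: go to q0, push AA → (q0, abc, AAXYXZ)
  read a, top A: go to q2, push ε → (q2, bc, AXYXZ)
  read b, top A: go to q0, push Y → (q0, c, YXYXZ)
  read c, top Y: go to q0, push A → (q0, ε, AXYXZ)
All input consumed; M is in state q0.

q0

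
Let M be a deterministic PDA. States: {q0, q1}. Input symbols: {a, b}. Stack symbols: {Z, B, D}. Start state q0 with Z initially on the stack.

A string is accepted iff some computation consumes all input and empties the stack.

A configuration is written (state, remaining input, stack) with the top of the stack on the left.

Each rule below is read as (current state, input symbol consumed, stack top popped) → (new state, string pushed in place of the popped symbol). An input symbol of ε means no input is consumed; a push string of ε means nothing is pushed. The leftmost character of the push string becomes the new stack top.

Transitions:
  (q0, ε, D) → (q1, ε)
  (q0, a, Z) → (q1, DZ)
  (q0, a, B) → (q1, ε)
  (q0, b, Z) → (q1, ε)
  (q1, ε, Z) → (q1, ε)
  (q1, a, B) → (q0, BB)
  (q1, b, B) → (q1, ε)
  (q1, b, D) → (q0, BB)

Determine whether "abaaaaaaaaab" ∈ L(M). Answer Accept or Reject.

(q0, abaaaaaaaaab, Z)
  read a, top Z: go to q1, push DZ → (q1, baaaaaaaaab, DZ)
  read b, top D: go to q0, push BB → (q0, aaaaaaaaab, BBZ)
  read a, top B: go to q1, push ε → (q1, aaaaaaaab, BZ)
  read a, top B: go to q0, push BB → (q0, aaaaaaab, BBZ)
  read a, top B: go to q1, push ε → (q1, aaaaaab, BZ)
  read a, top B: go to q0, push BB → (q0, aaaaab, BBZ)
  read a, top B: go to q1, push ε → (q1, aaaab, BZ)
  read a, top B: go to q0, push BB → (q0, aaab, BBZ)
  read a, top B: go to q1, push ε → (q1, aab, BZ)
  read a, top B: go to q0, push BB → (q0, ab, BBZ)
  read a, top B: go to q1, push ε → (q1, b, BZ)
  read b, top B: go to q1, push ε → (q1, ε, Z)
  ε-move, top Z: go to q1, push ε → (q1, ε, ε)
All input consumed and the stack is empty.

Accept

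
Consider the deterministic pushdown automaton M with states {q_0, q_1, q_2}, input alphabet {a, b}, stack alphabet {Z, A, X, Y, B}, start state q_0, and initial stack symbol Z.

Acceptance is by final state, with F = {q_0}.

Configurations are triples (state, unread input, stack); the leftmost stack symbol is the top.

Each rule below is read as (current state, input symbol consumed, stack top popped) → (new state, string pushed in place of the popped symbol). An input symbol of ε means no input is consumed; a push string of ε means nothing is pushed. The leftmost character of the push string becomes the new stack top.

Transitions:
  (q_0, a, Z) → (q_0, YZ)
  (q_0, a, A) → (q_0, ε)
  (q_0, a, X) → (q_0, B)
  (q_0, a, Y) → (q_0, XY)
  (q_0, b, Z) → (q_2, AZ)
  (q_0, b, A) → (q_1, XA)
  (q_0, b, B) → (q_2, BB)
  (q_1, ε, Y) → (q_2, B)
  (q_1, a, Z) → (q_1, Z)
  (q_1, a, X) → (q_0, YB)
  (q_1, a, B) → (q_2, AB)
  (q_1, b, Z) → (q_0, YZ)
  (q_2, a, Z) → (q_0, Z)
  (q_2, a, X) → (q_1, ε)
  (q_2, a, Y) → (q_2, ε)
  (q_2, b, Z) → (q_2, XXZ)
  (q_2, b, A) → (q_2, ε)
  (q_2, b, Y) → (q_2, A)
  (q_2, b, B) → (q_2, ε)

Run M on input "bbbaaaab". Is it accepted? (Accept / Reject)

(q_0, bbbaaaab, Z)
  read b, top Z: go to q_2, push AZ → (q_2, bbaaaab, AZ)
  read b, top A: go to q_2, push ε → (q_2, baaaab, Z)
  read b, top Z: go to q_2, push XXZ → (q_2, aaaab, XXZ)
  read a, top X: go to q_1, push ε → (q_1, aaab, XZ)
  read a, top X: go to q_0, push YB → (q_0, aab, YBZ)
  read a, top Y: go to q_0, push XY → (q_0, ab, XYBZ)
  read a, top X: go to q_0, push B → (q_0, b, BYBZ)
  read b, top B: go to q_2, push BB → (q_2, ε, BBYBZ)
All input consumed; state q_2 ∉ F and no further ε-move applies.

Reject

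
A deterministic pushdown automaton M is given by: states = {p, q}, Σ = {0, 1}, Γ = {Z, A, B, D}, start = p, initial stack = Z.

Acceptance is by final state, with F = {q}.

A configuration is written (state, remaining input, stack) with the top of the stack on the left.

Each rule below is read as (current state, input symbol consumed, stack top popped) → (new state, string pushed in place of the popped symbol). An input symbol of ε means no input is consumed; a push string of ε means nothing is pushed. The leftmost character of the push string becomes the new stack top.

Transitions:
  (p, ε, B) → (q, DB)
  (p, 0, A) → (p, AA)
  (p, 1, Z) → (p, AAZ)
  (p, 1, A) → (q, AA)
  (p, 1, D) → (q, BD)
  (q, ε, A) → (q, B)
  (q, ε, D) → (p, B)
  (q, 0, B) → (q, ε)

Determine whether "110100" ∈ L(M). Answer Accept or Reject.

Reject

(p, 110100, Z)
  read 1, top Z: go to p, push AAZ → (p, 10100, AAZ)
  read 1, top A: go to q, push AA → (q, 0100, AAAZ)
  ε-move, top A: go to q, push B → (q, 0100, BAAZ)
  read 0, top B: go to q, push ε → (q, 100, AAZ)
  ε-move, top A: go to q, push B → (q, 100, BAZ)
No transition applies at (q, 100, BAZ); input not fully consumed.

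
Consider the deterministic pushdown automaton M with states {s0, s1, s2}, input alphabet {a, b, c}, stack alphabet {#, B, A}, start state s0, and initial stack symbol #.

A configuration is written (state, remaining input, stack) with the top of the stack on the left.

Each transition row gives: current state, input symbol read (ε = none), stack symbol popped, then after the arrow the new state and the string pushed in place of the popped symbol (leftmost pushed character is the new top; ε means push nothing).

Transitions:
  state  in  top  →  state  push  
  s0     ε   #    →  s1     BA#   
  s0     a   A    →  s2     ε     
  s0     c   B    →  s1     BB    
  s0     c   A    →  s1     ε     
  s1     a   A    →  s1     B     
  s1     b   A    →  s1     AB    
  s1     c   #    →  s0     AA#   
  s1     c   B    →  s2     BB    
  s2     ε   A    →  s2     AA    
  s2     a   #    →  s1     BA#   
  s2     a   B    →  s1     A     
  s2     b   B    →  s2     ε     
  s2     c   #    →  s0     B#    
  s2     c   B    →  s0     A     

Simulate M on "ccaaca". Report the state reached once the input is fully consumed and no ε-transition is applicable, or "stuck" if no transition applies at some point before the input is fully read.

stuck

(s0, ccaaca, #)
  ε-move, top #: go to s1, push BA# → (s1, ccaaca, BA#)
  read c, top B: go to s2, push BB → (s2, caaca, BBA#)
  read c, top B: go to s0, push A → (s0, aaca, ABA#)
  read a, top A: go to s2, push ε → (s2, aca, BA#)
  read a, top B: go to s1, push A → (s1, ca, AA#)
No transition for (s1, c, top A); M blocks with input ca remaining.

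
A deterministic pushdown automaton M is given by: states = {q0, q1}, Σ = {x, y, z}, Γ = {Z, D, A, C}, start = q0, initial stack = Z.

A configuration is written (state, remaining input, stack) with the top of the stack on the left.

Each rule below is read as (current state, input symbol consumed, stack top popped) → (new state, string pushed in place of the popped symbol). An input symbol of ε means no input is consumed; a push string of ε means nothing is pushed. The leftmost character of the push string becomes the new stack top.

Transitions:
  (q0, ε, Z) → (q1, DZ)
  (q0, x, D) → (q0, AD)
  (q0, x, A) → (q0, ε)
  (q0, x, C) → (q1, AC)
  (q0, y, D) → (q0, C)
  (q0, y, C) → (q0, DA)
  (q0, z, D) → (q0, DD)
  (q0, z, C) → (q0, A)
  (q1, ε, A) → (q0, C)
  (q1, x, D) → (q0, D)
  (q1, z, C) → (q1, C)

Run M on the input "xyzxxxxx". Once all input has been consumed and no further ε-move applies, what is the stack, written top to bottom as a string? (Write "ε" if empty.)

ADZ

(q0, xyzxxxxx, Z)
  ε-move, top Z: go to q1, push DZ → (q1, xyzxxxxx, DZ)
  read x, top D: go to q0, push D → (q0, yzxxxxx, DZ)
  read y, top D: go to q0, push C → (q0, zxxxxx, CZ)
  read z, top C: go to q0, push A → (q0, xxxxx, AZ)
  read x, top A: go to q0, push ε → (q0, xxxx, Z)
  ε-move, top Z: go to q1, push DZ → (q1, xxxx, DZ)
  read x, top D: go to q0, push D → (q0, xxx, DZ)
  read x, top D: go to q0, push AD → (q0, xx, ADZ)
  read x, top A: go to q0, push ε → (q0, x, DZ)
  read x, top D: go to q0, push AD → (q0, ε, ADZ)
All input consumed in state q0 with stack ADZ.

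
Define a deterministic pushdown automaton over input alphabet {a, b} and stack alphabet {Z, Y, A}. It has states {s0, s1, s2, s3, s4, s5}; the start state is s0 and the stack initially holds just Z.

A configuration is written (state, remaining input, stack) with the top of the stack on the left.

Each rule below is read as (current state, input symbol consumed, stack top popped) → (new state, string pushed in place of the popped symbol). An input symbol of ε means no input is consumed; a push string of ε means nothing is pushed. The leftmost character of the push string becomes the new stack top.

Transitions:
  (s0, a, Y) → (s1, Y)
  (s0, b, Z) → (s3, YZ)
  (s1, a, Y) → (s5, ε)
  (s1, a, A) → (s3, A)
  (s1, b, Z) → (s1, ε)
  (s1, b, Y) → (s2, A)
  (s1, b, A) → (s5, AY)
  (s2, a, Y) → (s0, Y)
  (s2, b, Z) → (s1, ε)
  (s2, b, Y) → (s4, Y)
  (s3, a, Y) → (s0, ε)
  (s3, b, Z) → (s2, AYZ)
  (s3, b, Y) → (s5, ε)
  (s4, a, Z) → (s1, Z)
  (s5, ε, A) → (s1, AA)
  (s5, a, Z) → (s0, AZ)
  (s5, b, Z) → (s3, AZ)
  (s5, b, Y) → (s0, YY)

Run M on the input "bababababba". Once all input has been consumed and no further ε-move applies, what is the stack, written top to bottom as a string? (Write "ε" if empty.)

AZ

(s0, bababababba, Z)
  read b, top Z: go to s3, push YZ → (s3, ababababba, YZ)
  read a, top Y: go to s0, push ε → (s0, babababba, Z)
  read b, top Z: go to s3, push YZ → (s3, abababba, YZ)
  read a, top Y: go to s0, push ε → (s0, bababba, Z)
  read b, top Z: go to s3, push YZ → (s3, ababba, YZ)
  read a, top Y: go to s0, push ε → (s0, babba, Z)
  read b, top Z: go to s3, push YZ → (s3, abba, YZ)
  read a, top Y: go to s0, push ε → (s0, bba, Z)
  read b, top Z: go to s3, push YZ → (s3, ba, YZ)
  read b, top Y: go to s5, push ε → (s5, a, Z)
  read a, top Z: go to s0, push AZ → (s0, ε, AZ)
All input consumed in state s0 with stack AZ.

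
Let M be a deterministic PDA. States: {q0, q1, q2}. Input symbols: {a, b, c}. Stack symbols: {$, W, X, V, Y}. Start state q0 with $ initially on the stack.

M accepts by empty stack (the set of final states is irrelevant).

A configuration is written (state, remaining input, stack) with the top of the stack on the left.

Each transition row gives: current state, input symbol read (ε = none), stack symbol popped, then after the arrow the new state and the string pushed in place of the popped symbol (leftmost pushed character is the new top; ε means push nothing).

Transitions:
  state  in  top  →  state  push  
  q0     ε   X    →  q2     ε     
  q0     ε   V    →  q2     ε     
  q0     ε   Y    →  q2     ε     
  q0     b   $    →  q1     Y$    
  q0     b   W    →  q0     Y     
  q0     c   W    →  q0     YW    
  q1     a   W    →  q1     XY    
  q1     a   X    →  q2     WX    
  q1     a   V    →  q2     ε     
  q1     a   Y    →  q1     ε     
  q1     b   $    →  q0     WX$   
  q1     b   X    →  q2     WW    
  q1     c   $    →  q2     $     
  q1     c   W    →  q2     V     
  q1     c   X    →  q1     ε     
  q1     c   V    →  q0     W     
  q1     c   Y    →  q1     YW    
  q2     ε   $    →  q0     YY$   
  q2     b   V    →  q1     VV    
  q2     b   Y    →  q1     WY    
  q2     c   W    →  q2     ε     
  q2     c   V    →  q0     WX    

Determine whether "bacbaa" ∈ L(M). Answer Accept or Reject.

Reject

(q0, bacbaa, $) ⊢ (q1, acbaa, Y$) ⊢ (q1, cbaa, $) ⊢ (q2, baa, $) ⊢ (q0, baa, YY$) ⊢ (q2, baa, Y$) ⊢ (q1, aa, WY$) ⊢ (q1, a, XYY$) ⊢ (q2, ε, WXYY$)
All input consumed; stack is WXYY$, not empty, and no further ε-move applies.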